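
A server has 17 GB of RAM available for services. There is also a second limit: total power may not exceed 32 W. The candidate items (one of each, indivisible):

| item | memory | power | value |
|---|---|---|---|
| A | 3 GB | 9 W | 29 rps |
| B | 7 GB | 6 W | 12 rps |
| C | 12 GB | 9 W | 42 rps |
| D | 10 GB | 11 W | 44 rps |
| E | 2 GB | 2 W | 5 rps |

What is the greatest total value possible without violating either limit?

Feasible sets respecting both limits:
- A+D+E: memory 15, power 22, value 78
- A+C+E: memory 17, power 20, value 76
- A+D: memory 13, power 20, value 73
- A+C: memory 15, power 18, value 71
Best: 78 rps.

78 rps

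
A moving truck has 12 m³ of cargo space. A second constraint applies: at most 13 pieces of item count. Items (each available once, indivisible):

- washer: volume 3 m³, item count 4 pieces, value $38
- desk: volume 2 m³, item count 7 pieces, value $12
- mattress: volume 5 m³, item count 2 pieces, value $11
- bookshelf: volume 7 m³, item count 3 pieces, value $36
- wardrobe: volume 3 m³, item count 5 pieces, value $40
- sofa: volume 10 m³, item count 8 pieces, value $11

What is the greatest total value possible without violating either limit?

Feasible sets respecting both limits:
- washer+mattress+wardrobe: volume 11, item count 11, value 89
- washer+wardrobe: volume 6, item count 9, value 78
- bookshelf+wardrobe: volume 10, item count 8, value 76
- washer+bookshelf: volume 10, item count 7, value 74
Best: $89.

$89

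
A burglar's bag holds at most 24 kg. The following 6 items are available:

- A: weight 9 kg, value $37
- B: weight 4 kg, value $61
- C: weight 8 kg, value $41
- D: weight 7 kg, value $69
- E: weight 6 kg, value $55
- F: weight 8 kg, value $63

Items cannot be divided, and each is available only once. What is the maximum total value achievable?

This is a 0/1 knapsack; check combinations near the capacity.
- B+D+F: weight 4+7+8=19, value 61+69+63=193
- D+E+F: weight 7+6+8=21, value 69+55+63=187
- B+D+E: weight 4+7+6=17, value 61+69+55=185
- B+E+F: weight 4+6+8=18, value 61+55+63=179
- C+D+F: weight 8+7+8=23, value 41+69+63=173
Best: $193.

$193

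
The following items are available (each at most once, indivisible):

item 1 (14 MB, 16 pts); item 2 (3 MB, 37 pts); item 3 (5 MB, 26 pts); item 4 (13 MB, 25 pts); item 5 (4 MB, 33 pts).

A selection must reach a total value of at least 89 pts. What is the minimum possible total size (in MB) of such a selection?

Subsets with value ≥ 89, sorted by total size:
- item 2+item 3+item 5: size 12, value 96
- item 2+item 4+item 5: size 20, value 95
- item 2+item 3+item 4+item 5: size 25, value 121
- item 1+item 2+item 3+item 5: size 26, value 112
Minimum size: 12 MB.

12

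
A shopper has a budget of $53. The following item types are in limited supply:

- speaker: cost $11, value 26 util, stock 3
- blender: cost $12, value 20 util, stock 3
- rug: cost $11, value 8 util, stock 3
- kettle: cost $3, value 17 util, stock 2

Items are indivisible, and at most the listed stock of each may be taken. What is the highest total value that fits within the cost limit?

Best selections within cost 53 and stock limits:
- 3×speaker + 1×blender + 2×kettle: cost 51, value 132
- 2×speaker + 2×blender + 2×kettle: cost 52, value 126
- 3×speaker + 1×rug + 2×kettle: cost 50, value 120
- 1×speaker + 3×blender + 2×kettle: cost 53, value 120
Best: 132 util.

132 util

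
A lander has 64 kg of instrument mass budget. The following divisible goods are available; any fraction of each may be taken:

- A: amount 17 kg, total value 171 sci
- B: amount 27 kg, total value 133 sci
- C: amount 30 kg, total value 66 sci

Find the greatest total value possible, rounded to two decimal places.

Take in order of value per unit:
- A (171/17 per unit): all 17 → value 171, running total 171.00
- B (133/27 per unit): all 27 → value 133, running total 304.00
- C (66/30 per unit): 20 of 30 → value 20×66/30 = 44.0000, running total 348.00
Total 348.00.

348.00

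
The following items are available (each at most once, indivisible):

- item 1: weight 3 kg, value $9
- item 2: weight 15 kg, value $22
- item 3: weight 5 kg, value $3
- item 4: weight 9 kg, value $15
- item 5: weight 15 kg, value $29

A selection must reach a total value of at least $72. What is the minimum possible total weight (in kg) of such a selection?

42

Subsets with value ≥ 72, sorted by total weight:
- item 1+item 2+item 4+item 5: weight 42, value 75
- item 1+item 2+item 3+item 4+item 5: weight 47, value 78
Minimum weight: 42 kg.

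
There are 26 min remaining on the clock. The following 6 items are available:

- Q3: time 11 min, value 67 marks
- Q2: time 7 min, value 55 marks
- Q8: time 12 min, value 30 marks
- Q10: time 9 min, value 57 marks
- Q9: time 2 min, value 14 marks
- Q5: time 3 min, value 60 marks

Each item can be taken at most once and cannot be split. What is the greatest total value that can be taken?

198 marks

Check high-value combinations within 26 min:
- Q3+Q10+Q9+Q5: time 11+9+2+3=25, value 67+57+14+60=198
- Q3+Q2+Q9+Q5: time 11+7+2+3=23, value 67+55+14+60=196
- Q2+Q10+Q9+Q5: time 7+9+2+3=21, value 55+57+14+60=186
- Q3+Q10+Q5: time 11+9+3=23, value 67+57+60=184
- Q3+Q2+Q5: time 11+7+3=21, value 67+55+60=182
Best: 198 marks.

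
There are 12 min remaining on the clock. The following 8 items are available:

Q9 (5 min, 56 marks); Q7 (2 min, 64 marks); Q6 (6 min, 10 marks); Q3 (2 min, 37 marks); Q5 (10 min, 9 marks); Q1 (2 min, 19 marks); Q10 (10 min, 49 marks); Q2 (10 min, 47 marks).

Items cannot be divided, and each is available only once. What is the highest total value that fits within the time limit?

Check high-value combinations within 12 min:
- Q9+Q7+Q3+Q1: time 5+2+2+2=11, value 56+64+37+19=176
- Q9+Q7+Q3: time 5+2+2=9, value 56+64+37=157
- Q9+Q7+Q1: time 5+2+2=9, value 56+64+19=139
Best: 176 marks.

176 marks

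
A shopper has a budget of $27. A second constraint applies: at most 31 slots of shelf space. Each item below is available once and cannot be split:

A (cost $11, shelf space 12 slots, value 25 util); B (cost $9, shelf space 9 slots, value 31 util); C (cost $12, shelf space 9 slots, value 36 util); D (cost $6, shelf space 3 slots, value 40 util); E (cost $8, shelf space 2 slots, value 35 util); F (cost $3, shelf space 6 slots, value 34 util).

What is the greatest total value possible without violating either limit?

140 util

Feasible sets respecting both limits:
- B+D+E+F: cost 26, shelf space 20, value 140
- C+D+E: cost 26, shelf space 14, value 111
- C+D+F: cost 21, shelf space 18, value 110
Best: 140 util.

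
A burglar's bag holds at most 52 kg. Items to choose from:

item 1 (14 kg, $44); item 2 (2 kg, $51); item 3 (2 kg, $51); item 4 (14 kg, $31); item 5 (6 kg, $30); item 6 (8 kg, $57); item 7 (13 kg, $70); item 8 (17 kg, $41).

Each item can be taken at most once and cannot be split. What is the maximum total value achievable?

Check high-value combinations within 52 kg:
- item 1+item 2+item 3+item 5+item 6+item 7: weight 14+2+2+6+8+13=45, value 44+51+51+30+57+70=303
- item 2+item 3+item 5+item 6+item 7+item 8: weight 2+2+6+8+13+17=48, value 51+51+30+57+70+41=300
- item 2+item 3+item 4+item 5+item 6+item 7: weight 2+2+14+6+8+13=45, value 51+51+31+30+57+70=290
Best: $303.

$303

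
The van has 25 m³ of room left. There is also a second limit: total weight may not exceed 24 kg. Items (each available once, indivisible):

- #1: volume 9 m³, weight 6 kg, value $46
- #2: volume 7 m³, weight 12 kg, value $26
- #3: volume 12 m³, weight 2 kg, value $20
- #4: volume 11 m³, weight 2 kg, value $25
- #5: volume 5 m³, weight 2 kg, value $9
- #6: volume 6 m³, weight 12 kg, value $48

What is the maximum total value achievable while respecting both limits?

Feasible sets respecting both limits:
- #1+#5+#6: volume 20, weight 20, value 103
- #1+#6: volume 15, weight 18, value 94
- #4+#5+#6: volume 22, weight 16, value 82
Best: $103.

$103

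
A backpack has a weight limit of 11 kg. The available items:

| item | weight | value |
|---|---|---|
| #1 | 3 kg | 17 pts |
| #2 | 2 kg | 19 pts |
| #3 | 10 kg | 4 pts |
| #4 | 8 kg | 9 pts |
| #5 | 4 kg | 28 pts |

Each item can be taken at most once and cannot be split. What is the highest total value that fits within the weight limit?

64 pts

Check high-value combinations within 11 kg:
- #1+#2+#5: weight 3+2+4=9, value 17+19+28=64
- #2+#5: weight 2+4=6, value 19+28=47
- #1+#5: weight 3+4=7, value 17+28=45
- #1+#2: weight 3+2=5, value 17+19=36
Best: 64 pts.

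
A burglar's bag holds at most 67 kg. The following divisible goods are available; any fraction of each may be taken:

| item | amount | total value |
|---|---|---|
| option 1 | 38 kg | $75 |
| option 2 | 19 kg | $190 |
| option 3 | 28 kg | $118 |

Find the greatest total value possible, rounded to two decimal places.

Take in order of value per unit:
- option 2 (190/19 per unit): all 19 → value 190, running total 190.00
- option 3 (118/28 per unit): all 28 → value 118, running total 308.00
- option 1 (75/38 per unit): 20 of 38 → value 20×75/38 = 39.4737, running total 347.47
Total 347.47.

347.47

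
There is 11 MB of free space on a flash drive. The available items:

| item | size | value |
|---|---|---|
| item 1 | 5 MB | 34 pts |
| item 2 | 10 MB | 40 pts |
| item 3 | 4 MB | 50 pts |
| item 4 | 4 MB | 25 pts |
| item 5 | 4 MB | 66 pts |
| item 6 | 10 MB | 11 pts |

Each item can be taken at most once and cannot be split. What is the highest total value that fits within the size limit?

Check high-value combinations within 11 MB:
- item 3+item 5: size 4+4=8, value 50+66=116
- item 1+item 5: size 5+4=9, value 34+66=100
- item 4+item 5: size 4+4=8, value 25+66=91
- item 1+item 3: size 5+4=9, value 34+50=84
- item 3+item 4: size 4+4=8, value 50+25=75
Best: 116 pts.

116 pts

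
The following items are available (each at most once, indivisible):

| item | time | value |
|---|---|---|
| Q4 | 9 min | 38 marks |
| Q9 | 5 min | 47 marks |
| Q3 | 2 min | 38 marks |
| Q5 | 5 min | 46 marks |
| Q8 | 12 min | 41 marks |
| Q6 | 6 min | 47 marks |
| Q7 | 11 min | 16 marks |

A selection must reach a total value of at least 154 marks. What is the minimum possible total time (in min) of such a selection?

18

Subsets with value ≥ 154, sorted by total time:
- Q9+Q3+Q5+Q6: time 18, value 178
- Q4+Q9+Q3+Q5: time 21, value 169
Minimum time: 18 min.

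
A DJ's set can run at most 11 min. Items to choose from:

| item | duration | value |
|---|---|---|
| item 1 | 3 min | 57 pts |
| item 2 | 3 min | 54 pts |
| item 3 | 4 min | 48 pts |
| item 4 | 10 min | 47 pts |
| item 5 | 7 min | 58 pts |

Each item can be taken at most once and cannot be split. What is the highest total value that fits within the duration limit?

Check high-value combinations within 11 min:
- item 1+item 2+item 3: duration 3+3+4=10, value 57+54+48=159
- item 1+item 5: duration 3+7=10, value 57+58=115
- item 2+item 5: duration 3+7=10, value 54+58=112
- item 1+item 2: duration 3+3=6, value 57+54=111
Best: 159 pts.

159 pts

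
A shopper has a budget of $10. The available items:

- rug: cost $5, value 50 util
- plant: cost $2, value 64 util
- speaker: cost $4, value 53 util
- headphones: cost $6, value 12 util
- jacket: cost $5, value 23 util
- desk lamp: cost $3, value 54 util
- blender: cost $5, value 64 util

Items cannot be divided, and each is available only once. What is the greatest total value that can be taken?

Check high-value combinations within $10:
- plant+desk lamp+blender: cost 2+3+5=10, value 64+54+64=182
- plant+speaker+desk lamp: cost 2+4+3=9, value 64+53+54=171
- rug+plant+desk lamp: cost 5+2+3=10, value 50+64+54=168
- plant+jacket+desk lamp: cost 2+5+3=10, value 64+23+54=141
Best: 182 util.

182 util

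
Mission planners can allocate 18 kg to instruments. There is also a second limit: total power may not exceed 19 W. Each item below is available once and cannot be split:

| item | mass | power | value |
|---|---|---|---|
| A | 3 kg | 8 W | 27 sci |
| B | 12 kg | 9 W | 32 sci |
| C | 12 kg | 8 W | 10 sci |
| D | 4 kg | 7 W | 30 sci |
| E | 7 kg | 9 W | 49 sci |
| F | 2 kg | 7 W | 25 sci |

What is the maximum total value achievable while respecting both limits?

79 sci

Feasible sets respecting both limits:
- D+E: mass 11, power 16, value 79
- A+E: mass 10, power 17, value 76
- E+F: mass 9, power 16, value 74
Best: 79 sci.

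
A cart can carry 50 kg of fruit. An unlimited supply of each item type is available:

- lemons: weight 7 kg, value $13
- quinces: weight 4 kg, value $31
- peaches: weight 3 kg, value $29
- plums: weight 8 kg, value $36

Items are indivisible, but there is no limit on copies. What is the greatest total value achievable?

$468

Best value-per-unit is peaches at 29/3; filling with it alone gives 16×29 = 464.
Optimal mix: 2×quinces + 14×peaches → weight 50, value 468.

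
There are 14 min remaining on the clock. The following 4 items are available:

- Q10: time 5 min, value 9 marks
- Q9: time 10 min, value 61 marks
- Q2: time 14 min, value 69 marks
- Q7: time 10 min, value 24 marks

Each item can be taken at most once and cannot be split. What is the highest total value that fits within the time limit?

Check high-value combinations within 14 min:
- Q2: time 14, value 69
- Q9: time 10, value 61
- Q7: time 10, value 24
- Q10: time 5, value 9
Best: 69 marks.

69 marks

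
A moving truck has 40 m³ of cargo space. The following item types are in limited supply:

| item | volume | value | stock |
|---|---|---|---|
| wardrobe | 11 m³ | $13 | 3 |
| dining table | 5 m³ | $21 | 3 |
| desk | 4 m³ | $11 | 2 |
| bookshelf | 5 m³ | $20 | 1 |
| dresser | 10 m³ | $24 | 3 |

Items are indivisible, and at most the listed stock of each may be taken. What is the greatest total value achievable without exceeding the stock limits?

Best selections within volume 40 and stock limits:
- 3×dining table + 1×bookshelf + 2×dresser: volume 40, value 131
- 3×dining table + 2×desk + 1×bookshelf + 1×dresser: volume 38, value 129
Best: $131.

$131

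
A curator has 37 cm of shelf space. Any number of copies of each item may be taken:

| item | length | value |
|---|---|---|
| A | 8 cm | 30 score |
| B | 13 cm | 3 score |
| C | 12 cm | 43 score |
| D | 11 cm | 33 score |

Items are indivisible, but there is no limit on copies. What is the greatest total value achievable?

Best value-per-unit is A at 30/8; filling with it alone gives 4×30 = 120.
Optimal mix: 3×A + 1×C → length 36, value 133.

133 score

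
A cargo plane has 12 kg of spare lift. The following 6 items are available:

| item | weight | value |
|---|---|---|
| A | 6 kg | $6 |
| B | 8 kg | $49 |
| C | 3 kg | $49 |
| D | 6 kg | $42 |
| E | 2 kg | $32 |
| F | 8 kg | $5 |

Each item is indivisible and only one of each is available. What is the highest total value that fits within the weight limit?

Check high-value combinations within 12 kg:
- C+D+E: weight 3+6+2=11, value 49+42+32=123
- B+C: weight 8+3=11, value 49+49=98
- C+D: weight 3+6=9, value 49+42=91
- A+C+E: weight 6+3+2=11, value 6+49+32=87
- C+E: weight 3+2=5, value 49+32=81
Best: $123.

$123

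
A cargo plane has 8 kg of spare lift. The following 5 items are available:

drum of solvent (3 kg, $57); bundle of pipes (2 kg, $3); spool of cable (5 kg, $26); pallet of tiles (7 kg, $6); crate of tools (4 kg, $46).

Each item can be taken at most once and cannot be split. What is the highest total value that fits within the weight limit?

$103

Check high-value combinations within 8 kg:
- drum of solvent+crate of tools: weight 3+4=7, value 57+46=103
- drum of solvent+spool of cable: weight 3+5=8, value 57+26=83
- drum of solvent+bundle of pipes: weight 3+2=5, value 57+3=60
Best: $103.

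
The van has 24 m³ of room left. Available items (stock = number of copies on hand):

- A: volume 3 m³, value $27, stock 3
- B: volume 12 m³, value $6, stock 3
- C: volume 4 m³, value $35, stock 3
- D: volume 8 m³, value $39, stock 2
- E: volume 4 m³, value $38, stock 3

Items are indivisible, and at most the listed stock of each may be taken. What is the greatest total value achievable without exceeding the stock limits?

Best selections within volume 24 and stock limits:
- 3×C + 3×E: volume 24, value 219
- 1×A + 2×C + 3×E: volume 23, value 211
Best: $219.

$219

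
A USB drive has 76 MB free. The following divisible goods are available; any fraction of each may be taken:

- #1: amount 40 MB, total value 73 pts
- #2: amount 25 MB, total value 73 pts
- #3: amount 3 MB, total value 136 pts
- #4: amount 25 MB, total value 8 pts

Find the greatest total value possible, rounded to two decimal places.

284.56

Take in order of value per unit:
- #3 (136/3 per unit): all 3 → value 136, running total 136.00
- #2 (73/25 per unit): all 25 → value 73, running total 209.00
- #1 (73/40 per unit): all 40 → value 73, running total 282.00
- #4 (8/25 per unit): 8 of 25 → value 8×8/25 = 2.5600, running total 284.56
Total 284.56.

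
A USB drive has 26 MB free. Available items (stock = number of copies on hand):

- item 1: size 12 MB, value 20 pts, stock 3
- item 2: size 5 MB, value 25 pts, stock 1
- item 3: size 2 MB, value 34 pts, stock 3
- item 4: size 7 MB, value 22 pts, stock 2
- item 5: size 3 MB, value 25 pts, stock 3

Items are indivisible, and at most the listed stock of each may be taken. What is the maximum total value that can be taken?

202 pts

Best selections within size 26 and stock limits:
- 1×item 2 + 3×item 3 + 3×item 5: size 20, value 202
- 3×item 3 + 1×item 4 + 3×item 5: size 22, value 199
- 1×item 2 + 3×item 3 + 1×item 4 + 2×item 5: size 24, value 199
- 3×item 3 + 2×item 4 + 2×item 5: size 26, value 196
Best: 202 pts.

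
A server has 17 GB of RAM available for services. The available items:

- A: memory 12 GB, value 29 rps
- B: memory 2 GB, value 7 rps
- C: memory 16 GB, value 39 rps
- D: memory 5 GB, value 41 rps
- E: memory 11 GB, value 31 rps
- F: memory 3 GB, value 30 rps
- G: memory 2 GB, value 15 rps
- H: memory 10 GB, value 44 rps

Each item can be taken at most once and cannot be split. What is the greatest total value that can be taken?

100 rps

Check high-value combinations within 17 GB:
- D+G+H: memory 5+2+10=17, value 41+15+44=100
- B+F+G+H: memory 2+3+2+10=17, value 7+30+15+44=96
- B+D+F+G: memory 2+5+3+2=12, value 7+41+30+15=93
- B+D+H: memory 2+5+10=17, value 7+41+44=92
Best: 100 rps.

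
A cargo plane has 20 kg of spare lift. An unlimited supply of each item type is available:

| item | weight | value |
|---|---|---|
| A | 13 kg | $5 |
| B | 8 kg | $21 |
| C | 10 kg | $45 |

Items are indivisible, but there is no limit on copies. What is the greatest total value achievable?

Best value-per-unit is C at 45/10, and filling with it alone uses weight 2×10=20. No mix of the others beats 2×45 = 90.

$90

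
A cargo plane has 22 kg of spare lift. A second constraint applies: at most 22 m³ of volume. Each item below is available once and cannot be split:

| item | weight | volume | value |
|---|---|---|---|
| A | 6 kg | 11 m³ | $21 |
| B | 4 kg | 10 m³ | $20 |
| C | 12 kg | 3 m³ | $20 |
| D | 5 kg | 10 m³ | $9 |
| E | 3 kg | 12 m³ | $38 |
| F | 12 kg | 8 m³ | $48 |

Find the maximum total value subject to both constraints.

Feasible sets respecting both limits:
- E+F: weight 15, volume 20, value 86
- A+F: weight 18, volume 19, value 69
- B+F: weight 16, volume 18, value 68
Best: $86.

$86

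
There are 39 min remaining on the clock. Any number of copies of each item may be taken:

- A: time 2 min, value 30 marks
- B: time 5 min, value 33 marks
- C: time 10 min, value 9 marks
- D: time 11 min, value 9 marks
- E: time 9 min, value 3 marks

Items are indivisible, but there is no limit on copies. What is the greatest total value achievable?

Best value-per-unit is A at 30/2, and filling with it alone uses time 19×2=38. No mix of the others beats 19×30 = 570.

570 marks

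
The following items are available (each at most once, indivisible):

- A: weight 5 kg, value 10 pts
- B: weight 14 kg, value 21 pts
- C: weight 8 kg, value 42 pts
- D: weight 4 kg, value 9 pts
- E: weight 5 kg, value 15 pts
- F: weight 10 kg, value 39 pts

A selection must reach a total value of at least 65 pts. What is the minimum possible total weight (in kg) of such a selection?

Subsets with value ≥ 65, sorted by total weight:
- C+D+E: weight 17, value 66
- C+F: weight 18, value 81
- A+C+E: weight 18, value 67
- C+D+F: weight 22, value 90
Minimum weight: 17 kg.

17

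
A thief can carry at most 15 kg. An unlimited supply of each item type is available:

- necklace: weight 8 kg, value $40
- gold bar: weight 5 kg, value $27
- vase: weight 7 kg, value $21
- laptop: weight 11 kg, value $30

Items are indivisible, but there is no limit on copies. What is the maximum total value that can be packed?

$81

Best value-per-unit is gold bar at 27/5, and filling with it alone uses weight 3×5=15. No mix of the others beats 3×27 = 81.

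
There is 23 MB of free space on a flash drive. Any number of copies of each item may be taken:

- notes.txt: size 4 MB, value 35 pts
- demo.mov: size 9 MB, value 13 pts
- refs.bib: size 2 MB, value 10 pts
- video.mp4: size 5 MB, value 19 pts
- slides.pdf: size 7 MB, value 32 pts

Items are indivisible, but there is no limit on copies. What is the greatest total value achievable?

185 pts

Best value-per-unit is notes.txt at 35/4; filling with it alone gives 5×35 = 175.
Optimal mix: 5×notes.txt + 1×refs.bib → size 22, value 185.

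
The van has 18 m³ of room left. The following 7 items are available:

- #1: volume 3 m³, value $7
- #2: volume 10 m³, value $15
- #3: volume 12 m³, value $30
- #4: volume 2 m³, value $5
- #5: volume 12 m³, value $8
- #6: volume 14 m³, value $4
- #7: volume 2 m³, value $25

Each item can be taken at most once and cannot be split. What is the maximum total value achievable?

Check high-value combinations within 18 m³:
- #1+#3+#7: volume 3+12+2=17, value 7+30+25=62
- #3+#4+#7: volume 12+2+2=16, value 30+5+25=60
- #3+#7: volume 12+2=14, value 30+25=55
Best: $62.

$62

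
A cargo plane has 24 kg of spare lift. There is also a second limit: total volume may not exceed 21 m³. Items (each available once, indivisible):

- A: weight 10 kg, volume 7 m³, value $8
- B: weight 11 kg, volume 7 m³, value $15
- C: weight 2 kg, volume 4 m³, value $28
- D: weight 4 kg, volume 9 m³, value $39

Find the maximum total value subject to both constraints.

$82

Feasible sets respecting both limits:
- B+C+D: weight 17, volume 20, value 82
- A+C+D: weight 16, volume 20, value 75
- C+D: weight 6, volume 13, value 67
- B+D: weight 15, volume 16, value 54
Best: $82.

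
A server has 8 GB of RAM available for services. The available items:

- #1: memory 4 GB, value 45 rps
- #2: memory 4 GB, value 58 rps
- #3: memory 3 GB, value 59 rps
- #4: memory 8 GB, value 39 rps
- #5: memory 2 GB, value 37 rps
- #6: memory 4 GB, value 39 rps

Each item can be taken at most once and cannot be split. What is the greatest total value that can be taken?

Check high-value combinations within 8 GB:
- #2+#3: memory 4+3=7, value 58+59=117
- #1+#3: memory 4+3=7, value 45+59=104
- #1+#2: memory 4+4=8, value 45+58=103
- #3+#6: memory 3+4=7, value 59+39=98
- #2+#6: memory 4+4=8, value 58+39=97
Best: 117 rps.

117 rps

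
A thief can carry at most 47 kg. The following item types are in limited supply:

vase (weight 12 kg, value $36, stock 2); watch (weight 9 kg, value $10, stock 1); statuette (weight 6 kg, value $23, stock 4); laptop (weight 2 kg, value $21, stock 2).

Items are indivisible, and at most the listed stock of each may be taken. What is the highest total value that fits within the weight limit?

$183

Best selections within weight 47 and stock limits:
- 2×vase + 3×statuette + 2×laptop: weight 46, value 183
- 1×vase + 4×statuette + 2×laptop: weight 40, value 170
Best: $183.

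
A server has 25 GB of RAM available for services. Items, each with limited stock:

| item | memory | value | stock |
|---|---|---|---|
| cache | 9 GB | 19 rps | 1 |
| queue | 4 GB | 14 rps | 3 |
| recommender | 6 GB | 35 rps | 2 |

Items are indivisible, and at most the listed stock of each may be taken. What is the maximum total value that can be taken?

112 rps

Best selections within memory 25 and stock limits:
- 3×queue + 2×recommender: memory 24, value 112
- 1×cache + 1×queue + 2×recommender: memory 25, value 103
- 2×queue + 2×recommender: memory 20, value 98
- 1×cache + 2×recommender: memory 21, value 89
Best: 112 rps.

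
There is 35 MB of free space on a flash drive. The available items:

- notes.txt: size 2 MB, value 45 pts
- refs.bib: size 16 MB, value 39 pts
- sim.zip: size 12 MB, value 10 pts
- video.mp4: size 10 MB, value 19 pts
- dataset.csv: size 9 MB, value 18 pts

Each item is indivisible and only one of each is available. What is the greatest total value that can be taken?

103 pts

Check high-value combinations within 35 MB:
- notes.txt+refs.bib+video.mp4: size 2+16+10=28, value 45+39+19=103
- notes.txt+refs.bib+dataset.csv: size 2+16+9=27, value 45+39+18=102
- notes.txt+refs.bib+sim.zip: size 2+16+12=30, value 45+39+10=94
Best: 103 pts.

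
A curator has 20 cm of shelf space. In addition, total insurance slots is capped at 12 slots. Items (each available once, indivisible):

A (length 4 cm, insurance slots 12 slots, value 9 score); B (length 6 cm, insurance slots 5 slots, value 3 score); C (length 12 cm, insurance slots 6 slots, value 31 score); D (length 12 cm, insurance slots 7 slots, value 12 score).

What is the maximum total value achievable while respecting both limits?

Feasible sets respecting both limits:
- B+C: length 18, insurance slots 11, value 34
- C: length 12, insurance slots 6, value 31
- B+D: length 18, insurance slots 12, value 15
- D: length 12, insurance slots 7, value 12
Best: 34 score.

34 score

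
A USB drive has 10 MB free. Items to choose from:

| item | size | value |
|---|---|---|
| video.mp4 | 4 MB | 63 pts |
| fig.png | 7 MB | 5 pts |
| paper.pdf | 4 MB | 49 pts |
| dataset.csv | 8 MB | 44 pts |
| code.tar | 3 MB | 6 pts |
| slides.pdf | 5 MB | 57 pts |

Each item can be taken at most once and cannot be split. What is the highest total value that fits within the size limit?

120 pts

This is a 0/1 knapsack; check combinations near the capacity.
- video.mp4+slides.pdf: size 4+5=9, value 63+57=120
- video.mp4+paper.pdf: size 4+4=8, value 63+49=112
- paper.pdf+slides.pdf: size 4+5=9, value 49+57=106
Best: 120 pts.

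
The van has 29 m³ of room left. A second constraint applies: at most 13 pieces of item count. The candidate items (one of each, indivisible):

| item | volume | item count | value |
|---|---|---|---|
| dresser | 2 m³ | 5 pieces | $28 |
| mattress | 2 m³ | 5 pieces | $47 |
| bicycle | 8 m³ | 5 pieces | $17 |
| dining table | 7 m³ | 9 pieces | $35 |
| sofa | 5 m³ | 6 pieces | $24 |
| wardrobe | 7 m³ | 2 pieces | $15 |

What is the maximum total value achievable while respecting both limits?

$90

Feasible sets respecting both limits:
- dresser+mattress+wardrobe: volume 11, item count 12, value 90
- mattress+sofa+wardrobe: volume 14, item count 13, value 86
- mattress+bicycle+wardrobe: volume 17, item count 12, value 79
- dresser+mattress: volume 4, item count 10, value 75
Best: $90.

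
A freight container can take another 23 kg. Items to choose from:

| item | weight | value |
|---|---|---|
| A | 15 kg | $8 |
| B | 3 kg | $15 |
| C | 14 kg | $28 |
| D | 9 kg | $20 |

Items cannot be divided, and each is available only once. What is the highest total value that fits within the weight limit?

$48

Check high-value combinations within 23 kg:
- C+D: weight 14+9=23, value 28+20=48
- B+C: weight 3+14=17, value 15+28=43
- B+D: weight 3+9=12, value 15+20=35
Best: $48.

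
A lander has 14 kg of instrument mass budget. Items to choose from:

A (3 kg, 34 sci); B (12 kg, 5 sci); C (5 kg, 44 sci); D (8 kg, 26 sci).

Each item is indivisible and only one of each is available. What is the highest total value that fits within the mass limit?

78 sci

Check high-value combinations within 14 kg:
- A+C: mass 3+5=8, value 34+44=78
- C+D: mass 5+8=13, value 44+26=70
- A+D: mass 3+8=11, value 34+26=60
Best: 78 sci.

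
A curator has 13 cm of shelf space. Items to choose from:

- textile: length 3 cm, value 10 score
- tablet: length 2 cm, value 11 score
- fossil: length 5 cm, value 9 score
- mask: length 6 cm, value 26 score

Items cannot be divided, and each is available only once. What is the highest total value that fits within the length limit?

This is a 0/1 knapsack; check combinations near the capacity.
- textile+tablet+mask: length 3+2+6=11, value 10+11+26=47
- tablet+fossil+mask: length 2+5+6=13, value 11+9+26=46
- tablet+mask: length 2+6=8, value 11+26=37
Best: 47 score.

47 score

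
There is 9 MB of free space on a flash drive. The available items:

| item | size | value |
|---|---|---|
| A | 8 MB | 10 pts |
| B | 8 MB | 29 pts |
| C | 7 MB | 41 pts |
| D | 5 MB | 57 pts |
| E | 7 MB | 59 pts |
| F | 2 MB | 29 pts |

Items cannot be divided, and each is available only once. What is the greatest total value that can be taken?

88 pts

Check high-value combinations within 9 MB:
- E+F: size 7+2=9, value 59+29=88
- D+F: size 5+2=7, value 57+29=86
- C+F: size 7+2=9, value 41+29=70
- E: size 7, value 59
Best: 88 pts.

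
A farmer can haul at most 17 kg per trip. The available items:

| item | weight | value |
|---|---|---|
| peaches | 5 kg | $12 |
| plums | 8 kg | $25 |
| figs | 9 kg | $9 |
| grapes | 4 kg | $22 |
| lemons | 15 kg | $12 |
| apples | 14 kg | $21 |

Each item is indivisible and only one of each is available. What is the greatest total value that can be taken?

Check high-value combinations within 17 kg:
- peaches+plums+grapes: weight 5+8+4=17, value 12+25+22=59
- plums+grapes: weight 8+4=12, value 25+22=47
- peaches+plums: weight 5+8=13, value 12+25=37
- peaches+grapes: weight 5+4=9, value 12+22=34
- plums+figs: weight 8+9=17, value 25+9=34
Best: $59.

$59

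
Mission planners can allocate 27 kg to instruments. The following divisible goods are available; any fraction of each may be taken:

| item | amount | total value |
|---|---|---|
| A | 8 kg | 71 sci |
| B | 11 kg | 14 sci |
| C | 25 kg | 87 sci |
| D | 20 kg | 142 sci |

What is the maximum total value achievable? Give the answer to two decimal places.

205.90

Take in order of value per unit:
- A (71/8 per unit): all 8 → value 71, running total 71.00
- D (142/20 per unit): 19 of 20 → value 19×142/20 = 134.9000, running total 205.90
Total 205.90.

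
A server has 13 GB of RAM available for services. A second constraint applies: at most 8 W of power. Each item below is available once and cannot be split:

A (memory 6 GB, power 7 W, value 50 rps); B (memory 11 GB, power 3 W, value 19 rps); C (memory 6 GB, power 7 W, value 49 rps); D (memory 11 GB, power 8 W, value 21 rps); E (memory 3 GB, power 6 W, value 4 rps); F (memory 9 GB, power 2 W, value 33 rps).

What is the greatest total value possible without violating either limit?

Feasible sets respecting both limits:
- A: memory 6, power 7, value 50
- C: memory 6, power 7, value 49
- E+F: memory 12, power 8, value 37
Best: 50 rps.

50 rps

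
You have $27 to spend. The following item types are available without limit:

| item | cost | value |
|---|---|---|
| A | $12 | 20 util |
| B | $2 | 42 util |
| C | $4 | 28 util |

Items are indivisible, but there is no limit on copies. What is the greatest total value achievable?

Best value-per-unit is B at 42/2, and filling with it alone uses cost 13×2=26. No mix of the others beats 13×42 = 546.

546 util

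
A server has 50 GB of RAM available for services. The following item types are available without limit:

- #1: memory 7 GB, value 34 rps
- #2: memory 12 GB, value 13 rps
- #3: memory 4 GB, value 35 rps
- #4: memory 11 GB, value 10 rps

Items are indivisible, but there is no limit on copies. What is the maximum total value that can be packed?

420 rps

Best value-per-unit is #3 at 35/4, and filling with it alone uses memory 12×4=48. No mix of the others beats 12×35 = 420.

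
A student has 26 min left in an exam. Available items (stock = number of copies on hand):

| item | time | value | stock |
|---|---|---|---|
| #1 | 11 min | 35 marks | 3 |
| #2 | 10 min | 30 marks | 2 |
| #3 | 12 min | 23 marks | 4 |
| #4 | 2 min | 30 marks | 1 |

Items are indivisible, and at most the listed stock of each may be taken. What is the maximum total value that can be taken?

Top feasible selections:
- 2×#1 + 1×#4: time 24, value 100
- 1×#1 + 1×#2 + 1×#4: time 23, value 95
- 2×#2 + 1×#4: time 22, value 90
- 1×#1 + 1×#3 + 1×#4: time 25, value 88
Best: 100 marks.

100 marks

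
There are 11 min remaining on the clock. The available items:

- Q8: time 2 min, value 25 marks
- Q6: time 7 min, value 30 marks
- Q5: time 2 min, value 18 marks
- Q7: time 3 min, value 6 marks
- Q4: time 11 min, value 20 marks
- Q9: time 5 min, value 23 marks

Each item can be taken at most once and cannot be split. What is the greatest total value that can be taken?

Check high-value combinations within 11 min:
- Q8+Q6+Q5: time 2+7+2=11, value 25+30+18=73
- Q8+Q5+Q9: time 2+2+5=9, value 25+18+23=66
- Q8+Q6: time 2+7=9, value 25+30=55
- Q8+Q7+Q9: time 2+3+5=10, value 25+6+23=54
Best: 73 marks.

73 marks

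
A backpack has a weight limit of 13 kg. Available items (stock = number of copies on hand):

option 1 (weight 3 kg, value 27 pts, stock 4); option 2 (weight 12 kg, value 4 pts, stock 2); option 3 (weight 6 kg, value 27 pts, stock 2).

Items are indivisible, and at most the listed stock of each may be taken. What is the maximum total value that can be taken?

108 pts

Top feasible selections:
- 4×option 1: weight 12, value 108
- 3×option 1: weight 9, value 81
- 2×option 1 + 1×option 3: weight 12, value 81
Best: 108 pts.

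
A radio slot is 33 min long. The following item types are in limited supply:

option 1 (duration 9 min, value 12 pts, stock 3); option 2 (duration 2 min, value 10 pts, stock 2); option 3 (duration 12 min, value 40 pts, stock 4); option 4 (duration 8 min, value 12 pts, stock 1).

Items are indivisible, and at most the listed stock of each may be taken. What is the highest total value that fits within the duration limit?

100 pts

Best selections within duration 33 and stock limits:
- 2×option 2 + 2×option 3: duration 28, value 100
- 2×option 3 + 1×option 4: duration 32, value 92
Best: 100 pts.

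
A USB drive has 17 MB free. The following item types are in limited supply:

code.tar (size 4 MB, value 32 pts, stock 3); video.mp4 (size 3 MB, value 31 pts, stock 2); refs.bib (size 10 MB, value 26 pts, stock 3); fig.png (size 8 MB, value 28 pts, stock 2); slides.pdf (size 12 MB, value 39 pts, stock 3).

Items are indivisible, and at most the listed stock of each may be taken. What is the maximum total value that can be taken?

Top feasible selections:
- 3×code.tar + 1×video.mp4: size 15, value 127
- 2×code.tar + 2×video.mp4: size 14, value 126
- 3×code.tar: size 12, value 96
- 2×code.tar + 1×video.mp4: size 11, value 95
Best: 127 pts.

127 pts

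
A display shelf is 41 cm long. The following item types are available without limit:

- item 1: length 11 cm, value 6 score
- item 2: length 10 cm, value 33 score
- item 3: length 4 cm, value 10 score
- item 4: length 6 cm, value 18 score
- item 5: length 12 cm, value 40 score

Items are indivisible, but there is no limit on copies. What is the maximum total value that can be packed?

132 score

Best value-per-unit is item 5 at 40/12; filling with it alone gives 3×40 = 120.
Optimal mix: 4×item 2 → length 40, value 132.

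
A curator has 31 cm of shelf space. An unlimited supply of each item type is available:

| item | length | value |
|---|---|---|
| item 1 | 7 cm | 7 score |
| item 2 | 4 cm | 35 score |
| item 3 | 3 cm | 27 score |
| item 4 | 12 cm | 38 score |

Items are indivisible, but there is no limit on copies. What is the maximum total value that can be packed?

Best value-per-unit is item 3 at 27/3; filling with it alone gives 10×27 = 270.
Optimal mix: 1×item 2 + 9×item 3 → length 31, value 278.

278 score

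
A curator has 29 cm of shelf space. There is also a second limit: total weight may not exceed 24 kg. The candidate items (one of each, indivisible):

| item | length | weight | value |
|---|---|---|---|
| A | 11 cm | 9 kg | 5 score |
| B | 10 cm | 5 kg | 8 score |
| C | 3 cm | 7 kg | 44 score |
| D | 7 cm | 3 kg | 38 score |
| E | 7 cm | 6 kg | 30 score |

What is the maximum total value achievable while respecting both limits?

120 score

Feasible sets respecting both limits:
- B+C+D+E: length 27, weight 21, value 120
- C+D+E: length 17, weight 16, value 112
- B+C+D: length 20, weight 15, value 90
- A+C+D: length 21, weight 19, value 87
Best: 120 score.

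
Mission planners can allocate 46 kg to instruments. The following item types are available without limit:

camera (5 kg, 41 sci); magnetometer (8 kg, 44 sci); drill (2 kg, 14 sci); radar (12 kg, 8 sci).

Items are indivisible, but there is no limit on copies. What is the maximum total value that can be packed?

Best value-per-unit is camera at 41/5; filling with it alone gives 9×41 = 369.
Optimal mix: 8×camera + 3×drill → mass 46, value 370.

370 sci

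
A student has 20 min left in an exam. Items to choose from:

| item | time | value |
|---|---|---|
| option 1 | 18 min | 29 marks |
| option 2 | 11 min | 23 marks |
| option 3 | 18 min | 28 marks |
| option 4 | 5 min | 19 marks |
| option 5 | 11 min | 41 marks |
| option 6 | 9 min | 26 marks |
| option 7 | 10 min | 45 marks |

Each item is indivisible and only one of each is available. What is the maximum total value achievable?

This is a 0/1 knapsack; check combinations near the capacity.
- option 6+option 7: time 9+10=19, value 26+45=71
- option 5+option 6: time 11+9=20, value 41+26=67
- option 4+option 7: time 5+10=15, value 19+45=64
Best: 71 marks.

71 marks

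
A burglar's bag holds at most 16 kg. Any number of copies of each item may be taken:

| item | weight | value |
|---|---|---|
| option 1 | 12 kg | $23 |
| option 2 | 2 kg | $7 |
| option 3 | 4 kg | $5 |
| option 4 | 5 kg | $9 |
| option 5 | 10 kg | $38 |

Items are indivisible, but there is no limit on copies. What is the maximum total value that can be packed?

Best value-per-unit is option 5 at 38/10; filling with it alone gives 1×38 = 38.
Optimal mix: 3×option 2 + 1×option 5 → weight 16, value 59.

$59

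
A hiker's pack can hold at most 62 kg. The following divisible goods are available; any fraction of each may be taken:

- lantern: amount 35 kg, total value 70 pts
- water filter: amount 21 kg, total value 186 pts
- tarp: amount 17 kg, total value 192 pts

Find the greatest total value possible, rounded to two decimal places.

Take in order of value per unit:
- tarp (192/17 per unit): all 17 → value 192, running total 192.00
- water filter (186/21 per unit): all 21 → value 186, running total 378.00
- lantern (70/35 per unit): 24 of 35 → value 24×70/35 = 48.0000, running total 426.00
Total 426.00.

426.00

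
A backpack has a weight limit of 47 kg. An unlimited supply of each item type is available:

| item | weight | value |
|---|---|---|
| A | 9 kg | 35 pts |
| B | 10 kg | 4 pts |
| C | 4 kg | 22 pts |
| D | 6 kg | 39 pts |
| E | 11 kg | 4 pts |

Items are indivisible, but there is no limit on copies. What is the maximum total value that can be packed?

295 pts

Best value-per-unit is D at 39/6; filling with it alone gives 7×39 = 273.
Optimal mix: 1×C + 7×D → weight 46, value 295.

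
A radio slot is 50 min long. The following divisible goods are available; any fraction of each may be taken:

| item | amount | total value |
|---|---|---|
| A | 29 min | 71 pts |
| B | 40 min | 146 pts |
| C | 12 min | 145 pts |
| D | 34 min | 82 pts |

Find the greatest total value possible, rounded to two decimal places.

283.70

Take in order of value per unit:
- C (145/12 per unit): all 12 → value 145, running total 145.00
- B (146/40 per unit): 38 of 40 → value 38×146/40 = 138.7000, running total 283.70
Total 283.70.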